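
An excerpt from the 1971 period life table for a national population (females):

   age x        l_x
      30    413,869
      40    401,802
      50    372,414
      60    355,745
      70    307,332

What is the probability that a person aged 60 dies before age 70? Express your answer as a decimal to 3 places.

P(die before 70 | alive at 60) = 1 − l_70/l_60 = 1 − 307,332/355,745 = (48,413)/355,745 = 0.136089.

0.136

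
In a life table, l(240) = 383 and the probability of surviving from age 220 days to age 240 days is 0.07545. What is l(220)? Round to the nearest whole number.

l(220) = l(240) / p = 383 / 0.07545 = 5076.

5076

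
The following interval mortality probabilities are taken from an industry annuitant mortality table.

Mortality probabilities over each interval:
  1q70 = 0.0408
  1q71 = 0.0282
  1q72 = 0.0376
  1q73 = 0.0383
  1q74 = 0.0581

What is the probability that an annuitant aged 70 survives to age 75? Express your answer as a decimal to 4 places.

5p70 = (1 − 0.0408) × (1 − 0.0282) × (1 − 0.0376) × (1 − 0.0383) × (1 − 0.0581).
= 0.9592 × 0.9718 × 0.9624 × 0.9617 × 0.9419 = 0.812617.

0.8126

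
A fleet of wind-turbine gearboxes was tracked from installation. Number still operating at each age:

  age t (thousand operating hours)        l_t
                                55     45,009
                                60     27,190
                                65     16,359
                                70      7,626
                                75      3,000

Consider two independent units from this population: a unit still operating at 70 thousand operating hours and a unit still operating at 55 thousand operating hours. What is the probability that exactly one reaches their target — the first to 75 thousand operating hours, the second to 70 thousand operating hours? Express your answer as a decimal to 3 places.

p₁ = l_75/l_70 = 3,000/7,626 = 0.393391; p₂ = l_70/l_55 = 7,626/45,009 = 0.169433.
P(exactly one) = p₁(1−p₂) + (1−p₁)p₂ = 0.326738 + 0.102780 = 0.429517.

0.430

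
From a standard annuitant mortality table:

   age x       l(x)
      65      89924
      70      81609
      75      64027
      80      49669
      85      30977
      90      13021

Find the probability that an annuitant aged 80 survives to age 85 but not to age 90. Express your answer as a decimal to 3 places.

This is the probability of reaching 85 but not 90, conditional on being alive at 80: (l(85) − l(90)) / l(80).
= (30977 − 13021) / 49669 = 17956 / 49669 = 0.361513.

0.362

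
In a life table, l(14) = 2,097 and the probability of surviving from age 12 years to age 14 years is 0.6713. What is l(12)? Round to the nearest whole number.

l(12) = l(14) / p = 2,097 / 0.6713 = 3124.

3124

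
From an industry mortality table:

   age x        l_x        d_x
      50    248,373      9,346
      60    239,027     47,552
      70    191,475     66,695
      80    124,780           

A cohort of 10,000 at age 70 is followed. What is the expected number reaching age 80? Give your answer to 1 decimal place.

6516.8

The relevant probability is 124,780/191,475 = 0.651678.
Expected number = 10,000 × 0.651678 = 6516.8.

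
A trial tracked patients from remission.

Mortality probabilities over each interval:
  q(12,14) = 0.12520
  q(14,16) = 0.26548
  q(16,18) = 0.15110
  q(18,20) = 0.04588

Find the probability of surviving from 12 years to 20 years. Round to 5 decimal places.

0.52044

The overall survival probability is (1 − 0.12520) × (1 − 0.26548) × (1 − 0.15110) × (1 − 0.04588).
= 0.87480 × 0.73452 × 0.84890 × 0.95412 = 0.520442.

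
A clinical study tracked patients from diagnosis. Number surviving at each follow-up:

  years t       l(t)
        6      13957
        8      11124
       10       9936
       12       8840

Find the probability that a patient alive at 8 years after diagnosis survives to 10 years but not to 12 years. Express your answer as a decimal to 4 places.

This is the probability of reaching 10 but not 12, conditional on being alive at 8: (l(10) − l(12)) / l(8).
= (9936 − 8840) / 11124 = 1096 / 11124 = 0.098526.

0.0985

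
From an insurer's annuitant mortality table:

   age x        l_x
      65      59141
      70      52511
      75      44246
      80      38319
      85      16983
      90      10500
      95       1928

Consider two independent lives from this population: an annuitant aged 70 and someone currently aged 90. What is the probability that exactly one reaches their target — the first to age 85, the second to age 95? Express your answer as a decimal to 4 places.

0.3883

p₁ = l_85/l_70 = 16983/52511 = 0.323418; p₂ = l_95/l_90 = 1928/10500 = 0.183619.
P(exactly one) = p₁(1−p₂) + (1−p₁)p₂ = 0.264032 + 0.124233 = 0.388266.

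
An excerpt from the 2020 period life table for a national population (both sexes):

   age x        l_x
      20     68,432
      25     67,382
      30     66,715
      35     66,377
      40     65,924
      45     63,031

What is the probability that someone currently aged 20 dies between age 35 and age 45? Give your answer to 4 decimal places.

This is the probability of reaching 35 but not 45, conditional on being alive at 20: (l_35 − l_45) / l_20.
= (66,377 − 63,031) / 68,432 = 3,346 / 68,432 = 0.048895.

0.0489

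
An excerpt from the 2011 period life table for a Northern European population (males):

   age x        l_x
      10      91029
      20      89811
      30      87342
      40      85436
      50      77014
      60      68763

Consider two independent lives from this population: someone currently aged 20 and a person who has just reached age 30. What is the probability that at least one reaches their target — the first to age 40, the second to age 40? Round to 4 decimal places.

p₁ = l_40/l_20 = 85436/89811 = 0.951287; p₂ = l_40/l_30 = 85436/87342 = 0.978178.
P(at least one) = 1 − (1−p₁)(1−p₂) = 1 − 0.048713 × 0.021822 = 0.998937.

0.9989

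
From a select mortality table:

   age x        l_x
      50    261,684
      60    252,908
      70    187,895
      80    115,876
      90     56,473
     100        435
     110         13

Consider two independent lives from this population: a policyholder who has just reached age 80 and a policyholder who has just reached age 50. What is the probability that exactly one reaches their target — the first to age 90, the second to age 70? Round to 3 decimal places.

0.506

p₁ = l_90/l_80 = 56,473/115,876 = 0.487357; p₂ = l_70/l_50 = 187,895/261,684 = 0.718023.
P(exactly one) = p₁(1−p₂) + (1−p₁)p₂ = 0.137423 + 0.368089 = 0.505513.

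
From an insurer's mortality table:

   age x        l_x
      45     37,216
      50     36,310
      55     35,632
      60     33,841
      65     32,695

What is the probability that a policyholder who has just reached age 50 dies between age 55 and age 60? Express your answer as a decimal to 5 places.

0.04933

We want 5|5q50 = (l_55 − l_60)/l_50.
This is the probability of reaching 55 but not 60, conditional on being alive at 50: (l_55 − l_60) / l_50.
= (35,632 − 33,841) / 36,310 = 1,791 / 36,310 = 0.049325.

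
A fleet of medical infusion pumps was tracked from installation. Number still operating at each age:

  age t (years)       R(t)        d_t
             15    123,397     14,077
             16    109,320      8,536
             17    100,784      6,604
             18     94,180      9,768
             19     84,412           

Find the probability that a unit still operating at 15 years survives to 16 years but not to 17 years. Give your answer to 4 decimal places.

This is the probability of reaching 16 but not 17, conditional on being operational at 15: (R(16) − R(17)) / R(15).
= (109,320 − 100,784) / 123,397 = 8,536 / 123,397 = 0.069175.

0.0692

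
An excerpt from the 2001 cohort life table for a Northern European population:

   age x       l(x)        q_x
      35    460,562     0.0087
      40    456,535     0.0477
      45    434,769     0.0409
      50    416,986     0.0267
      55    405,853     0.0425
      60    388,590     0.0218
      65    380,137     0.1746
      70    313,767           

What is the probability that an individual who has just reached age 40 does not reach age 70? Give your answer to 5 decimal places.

P(die before 70 | alive at 40) = 1 − l(70)/l(40) = 1 − 313,767/456,535 = (142,768)/456,535 = 0.312721.

0.31272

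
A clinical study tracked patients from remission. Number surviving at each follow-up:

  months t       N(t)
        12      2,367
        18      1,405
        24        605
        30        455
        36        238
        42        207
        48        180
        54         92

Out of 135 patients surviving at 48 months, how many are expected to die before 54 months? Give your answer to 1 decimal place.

The relevant probability is 1 − 92/180 = 0.488889.
Expected number = 135 × 0.488889 = 66.0.

66.0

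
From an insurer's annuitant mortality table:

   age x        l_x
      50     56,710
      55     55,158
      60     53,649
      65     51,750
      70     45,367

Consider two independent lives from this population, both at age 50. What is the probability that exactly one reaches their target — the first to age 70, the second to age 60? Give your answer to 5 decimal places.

0.23240

p₁ = l_70/l_50 = 45,367/56,710 = 0.799982; p₂ = l_60/l_50 = 53,649/56,710 = 0.946024.
P(exactly one) = p₁(1−p₂) + (1−p₁)p₂ = 0.043180 + 0.189222 = 0.232402.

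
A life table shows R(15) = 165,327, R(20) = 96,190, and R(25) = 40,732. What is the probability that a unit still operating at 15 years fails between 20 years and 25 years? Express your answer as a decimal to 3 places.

This is the probability of reaching 20 but not 25, conditional on being operational at 15: (R(20) − R(25)) / R(15).
= (96,190 − 40,732) / 165,327 = 55,458 / 165,327 = 0.335444.

0.335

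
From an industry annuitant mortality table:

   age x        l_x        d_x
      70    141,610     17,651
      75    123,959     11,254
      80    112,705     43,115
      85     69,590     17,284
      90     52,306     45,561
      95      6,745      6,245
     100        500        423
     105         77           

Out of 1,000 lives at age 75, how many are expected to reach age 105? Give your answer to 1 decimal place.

The relevant probability is 77/123,959 = 0.000621.
Expected number = 1,000 × 0.000621 = 0.6.

0.6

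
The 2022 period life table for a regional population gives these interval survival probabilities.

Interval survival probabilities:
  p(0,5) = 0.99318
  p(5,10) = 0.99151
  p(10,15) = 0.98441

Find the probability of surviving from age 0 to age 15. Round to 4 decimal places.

0.9694

The overall survival probability is 0.99318 × 0.99151 × 0.98441.
= 0.969396.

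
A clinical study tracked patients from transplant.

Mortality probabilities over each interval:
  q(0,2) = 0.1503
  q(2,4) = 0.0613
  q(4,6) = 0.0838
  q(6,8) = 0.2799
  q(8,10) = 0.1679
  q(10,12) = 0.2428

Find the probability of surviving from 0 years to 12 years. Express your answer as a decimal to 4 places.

0.3316

Survival from 0 to 12 is the product of surviving each interval: (1 − 0.1503) × (1 − 0.0613) × (1 − 0.0838) × (1 − 0.2799) × (1 − 0.1679) × (1 − 0.2428).
= 0.8497 × 0.9387 × 0.9162 × 0.7201 × 0.8321 × 0.7572 = 0.331560.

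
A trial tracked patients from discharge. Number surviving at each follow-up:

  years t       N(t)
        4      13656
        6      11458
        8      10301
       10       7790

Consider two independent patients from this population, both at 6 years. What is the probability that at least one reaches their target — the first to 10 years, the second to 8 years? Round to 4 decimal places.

p₁ = N(10)/N(6) = 7790/11458 = 0.679874; p₂ = N(8)/N(6) = 10301/11458 = 0.899023.
P(at least one) = 1 − (1−p₁)(1−p₂) = 1 − 0.320126 × 0.100977 = 0.967675.

0.9677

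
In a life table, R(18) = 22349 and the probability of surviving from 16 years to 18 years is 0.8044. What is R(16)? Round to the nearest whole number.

R(16) = R(18) / p = 22349 / 0.8044 = 27783.

27783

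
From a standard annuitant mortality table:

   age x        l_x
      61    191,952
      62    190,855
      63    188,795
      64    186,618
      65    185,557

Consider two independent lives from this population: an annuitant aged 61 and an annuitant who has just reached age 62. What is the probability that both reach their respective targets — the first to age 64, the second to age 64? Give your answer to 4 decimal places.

p₁ = l_64/l_61 = 186,618/191,952 = 0.972212; p₂ = l_64/l_62 = 186,618/190,855 = 0.977800.
P(both) = p₁ × p₂ = 0.972212 × 0.977800 = 0.950629.

0.9506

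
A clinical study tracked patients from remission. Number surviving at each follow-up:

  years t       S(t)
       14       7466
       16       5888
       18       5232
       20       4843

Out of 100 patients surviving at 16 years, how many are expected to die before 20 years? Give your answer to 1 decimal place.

The relevant probability is 1 − 4843/5888 = 0.177480.
Expected number = 100 × 0.177480 = 17.7.

17.7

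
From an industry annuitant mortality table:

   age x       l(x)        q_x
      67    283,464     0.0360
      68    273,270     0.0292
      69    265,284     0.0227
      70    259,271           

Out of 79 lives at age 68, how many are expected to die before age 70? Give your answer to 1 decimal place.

The relevant probability is 1 − 259,271/273,270 = 0.051228.
Expected number = 79 × 0.051228 = 4.0.

4.0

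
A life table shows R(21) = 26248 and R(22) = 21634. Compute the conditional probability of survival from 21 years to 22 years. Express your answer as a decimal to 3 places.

The conditional survival probability is R(22)/R(21) = 21634/26248 = 0.824215.

0.824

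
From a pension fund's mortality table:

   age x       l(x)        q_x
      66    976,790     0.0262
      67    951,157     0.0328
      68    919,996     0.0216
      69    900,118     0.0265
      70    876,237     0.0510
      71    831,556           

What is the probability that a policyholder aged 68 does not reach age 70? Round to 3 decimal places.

0.048

P(die before 70 | alive at 68) = 1 − l(70)/l(68) = 1 − 876,237/919,996 = (43,759)/919,996 = 0.047564.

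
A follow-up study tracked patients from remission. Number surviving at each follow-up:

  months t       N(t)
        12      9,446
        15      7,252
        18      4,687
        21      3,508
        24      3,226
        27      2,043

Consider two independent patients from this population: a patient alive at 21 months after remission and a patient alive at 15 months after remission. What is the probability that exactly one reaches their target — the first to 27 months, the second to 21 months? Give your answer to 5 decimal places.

0.50268

p₁ = N(27)/N(21) = 2,043/3,508 = 0.582383; p₂ = N(21)/N(15) = 3,508/7,252 = 0.483729.
P(exactly one) = p₁(1−p₂) + (1−p₁)p₂ = 0.300667 + 0.202013 = 0.502681.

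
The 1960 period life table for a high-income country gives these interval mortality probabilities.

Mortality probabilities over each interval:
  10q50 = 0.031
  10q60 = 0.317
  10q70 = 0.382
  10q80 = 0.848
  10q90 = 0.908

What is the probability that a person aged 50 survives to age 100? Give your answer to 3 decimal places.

0.006

The overall survival probability is (1 − 0.031) × (1 − 0.317) × (1 − 0.382) × (1 − 0.848) × (1 − 0.908).
= 0.969 × 0.683 × 0.618 × 0.152 × 0.092 = 0.005720.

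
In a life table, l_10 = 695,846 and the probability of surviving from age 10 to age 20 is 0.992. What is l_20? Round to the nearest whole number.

690279

l_20 = l_10 × p = 695,846 × 0.992 = 690279.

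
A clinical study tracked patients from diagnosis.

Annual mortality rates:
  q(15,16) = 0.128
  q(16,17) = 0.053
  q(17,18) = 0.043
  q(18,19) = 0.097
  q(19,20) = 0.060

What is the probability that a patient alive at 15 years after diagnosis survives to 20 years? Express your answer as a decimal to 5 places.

Chaining the interval survival probabilities: (1 − 0.128) × (1 − 0.053) × (1 − 0.043) × (1 − 0.097) × (1 − 0.060).
= 0.872 × 0.947 × 0.957 × 0.903 × 0.940 = 0.670801.

0.67080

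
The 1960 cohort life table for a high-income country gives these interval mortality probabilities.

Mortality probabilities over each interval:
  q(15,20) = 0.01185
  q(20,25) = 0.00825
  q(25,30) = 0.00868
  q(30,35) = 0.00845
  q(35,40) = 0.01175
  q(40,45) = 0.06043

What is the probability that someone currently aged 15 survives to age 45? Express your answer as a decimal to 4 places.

0.8944

Chaining the interval survival probabilities: (1 − 0.01185) × (1 − 0.00825) × (1 − 0.00868) × (1 − 0.00845) × (1 − 0.01175) × (1 − 0.06043).
= 0.98815 × 0.99175 × 0.99132 × 0.99155 × 0.98825 × 0.93957 = 0.894437.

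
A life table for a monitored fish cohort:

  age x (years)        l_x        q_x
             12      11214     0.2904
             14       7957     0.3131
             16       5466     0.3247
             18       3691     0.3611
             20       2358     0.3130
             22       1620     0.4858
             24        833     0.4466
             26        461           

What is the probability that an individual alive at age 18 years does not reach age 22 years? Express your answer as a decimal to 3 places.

P(die before 22 | alive at 18) = 1 − l_22/l_18 = 1 − 1620/3691 = (2071)/3691 = 0.561095.

0.561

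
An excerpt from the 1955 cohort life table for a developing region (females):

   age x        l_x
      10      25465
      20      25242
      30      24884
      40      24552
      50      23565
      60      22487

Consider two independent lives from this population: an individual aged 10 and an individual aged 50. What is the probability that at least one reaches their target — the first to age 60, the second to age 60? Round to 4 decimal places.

p₁ = l_60/l_10 = 22487/25465 = 0.883055; p₂ = l_60/l_50 = 22487/23565 = 0.954254.
P(at least one) = 1 − (1−p₁)(1−p₂) = 1 − 0.116945 × 0.045746 = 0.994650.

0.9947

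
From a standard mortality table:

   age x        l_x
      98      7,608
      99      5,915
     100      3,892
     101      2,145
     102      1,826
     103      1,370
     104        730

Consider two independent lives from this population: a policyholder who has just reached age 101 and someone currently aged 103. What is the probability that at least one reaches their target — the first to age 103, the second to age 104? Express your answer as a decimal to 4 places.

0.8312

p₁ = l_103/l_101 = 1,370/2,145 = 0.638695; p₂ = l_104/l_103 = 730/1,370 = 0.532847.
P(at least one) = 1 − (1−p₁)(1−p₂) = 1 − 0.361305 × 0.467153 = 0.831215.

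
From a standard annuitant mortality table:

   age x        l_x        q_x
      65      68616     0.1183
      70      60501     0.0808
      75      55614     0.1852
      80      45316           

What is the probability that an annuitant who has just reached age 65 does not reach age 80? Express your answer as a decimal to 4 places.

P(die before 80 | alive at 65) = 1 − l_80/l_65 = 1 − 45316/68616 = (23300)/68616 = 0.339571.

0.3396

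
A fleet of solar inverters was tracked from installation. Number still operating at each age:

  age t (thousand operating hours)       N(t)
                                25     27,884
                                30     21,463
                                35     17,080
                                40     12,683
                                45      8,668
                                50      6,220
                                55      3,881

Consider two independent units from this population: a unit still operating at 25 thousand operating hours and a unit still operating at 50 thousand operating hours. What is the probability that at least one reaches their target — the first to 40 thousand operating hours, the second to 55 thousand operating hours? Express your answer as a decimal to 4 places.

0.7950

p₁ = N(40)/N(25) = 12,683/27,884 = 0.454849; p₂ = N(55)/N(50) = 3,881/6,220 = 0.623955.
P(at least one) = 1 − (1−p₁)(1−p₂) = 1 − 0.545151 × 0.376045 = 0.794999.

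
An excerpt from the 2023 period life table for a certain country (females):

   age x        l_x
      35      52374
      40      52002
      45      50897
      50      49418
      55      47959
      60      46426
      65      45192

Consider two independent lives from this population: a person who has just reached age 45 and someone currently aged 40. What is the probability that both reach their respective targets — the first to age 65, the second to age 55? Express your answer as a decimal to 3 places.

0.819

p₁ = l_65/l_45 = 45192/50897 = 0.887911; p₂ = l_55/l_40 = 47959/52002 = 0.922253.
P(both) = p₁ × p₂ = 0.887911 × 0.922253 = 0.818879.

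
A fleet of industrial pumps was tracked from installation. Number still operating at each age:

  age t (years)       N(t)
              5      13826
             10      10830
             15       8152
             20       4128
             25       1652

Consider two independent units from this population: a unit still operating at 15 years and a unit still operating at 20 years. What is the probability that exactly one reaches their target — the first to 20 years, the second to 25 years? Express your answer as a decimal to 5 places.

0.50127

p₁ = N(20)/N(15) = 4128/8152 = 0.506379; p₂ = N(25)/N(20) = 1652/4128 = 0.400194.
P(exactly one) = p₁(1−p₂) + (1−p₁)p₂ = 0.303729 + 0.197544 = 0.501273.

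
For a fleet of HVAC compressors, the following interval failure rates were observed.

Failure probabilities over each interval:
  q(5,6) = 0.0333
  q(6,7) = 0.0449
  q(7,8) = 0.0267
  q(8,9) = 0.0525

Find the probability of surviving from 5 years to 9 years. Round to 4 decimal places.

0.8515

P(survive 5→9) = (1 − 0.0333) × (1 − 0.0449) × (1 − 0.0267) × (1 − 0.0525).
= 0.9667 × 0.9551 × 0.9733 × 0.9475 = 0.851464.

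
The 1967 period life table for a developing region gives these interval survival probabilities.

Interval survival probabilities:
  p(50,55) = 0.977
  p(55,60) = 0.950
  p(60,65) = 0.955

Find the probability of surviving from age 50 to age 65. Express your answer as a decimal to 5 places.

The overall survival probability is 0.977 × 0.950 × 0.955.
= 0.886383.

0.88638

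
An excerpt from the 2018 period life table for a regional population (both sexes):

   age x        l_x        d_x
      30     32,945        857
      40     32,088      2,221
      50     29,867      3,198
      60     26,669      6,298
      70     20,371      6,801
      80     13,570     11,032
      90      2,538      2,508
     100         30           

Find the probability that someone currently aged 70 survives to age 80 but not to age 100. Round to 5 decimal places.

0.66467

We want 10|20q70 = (l_80 − l_100)/l_70.
This is the probability of reaching 80 but not 100, conditional on being alive at 70: (l_80 − l_100) / l_70.
= (13,570 − 30) / 20,371 = 13,540 / 20,371 = 0.664670.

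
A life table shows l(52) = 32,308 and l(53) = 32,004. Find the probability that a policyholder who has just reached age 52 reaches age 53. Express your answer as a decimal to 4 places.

0.9906

The conditional survival probability is l(53)/l(52) = 32,004/32,308 = 0.990591.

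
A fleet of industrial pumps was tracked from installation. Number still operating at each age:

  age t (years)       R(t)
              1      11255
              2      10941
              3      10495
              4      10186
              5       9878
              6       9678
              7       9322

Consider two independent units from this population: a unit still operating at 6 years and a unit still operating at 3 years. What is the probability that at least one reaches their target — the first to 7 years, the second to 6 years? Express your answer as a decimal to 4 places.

p₁ = R(7)/R(6) = 9322/9678 = 0.963216; p₂ = R(6)/R(3) = 9678/10495 = 0.922153.
P(at least one) = 1 − (1−p₁)(1−p₂) = 1 − 0.036784 × 0.077847 = 0.997136.

0.9971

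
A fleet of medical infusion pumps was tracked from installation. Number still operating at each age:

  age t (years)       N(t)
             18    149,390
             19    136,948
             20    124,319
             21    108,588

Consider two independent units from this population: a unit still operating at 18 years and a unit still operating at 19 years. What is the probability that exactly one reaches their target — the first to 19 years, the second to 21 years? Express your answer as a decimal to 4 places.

p₁ = N(19)/N(18) = 136,948/149,390 = 0.916715; p₂ = N(21)/N(19) = 108,588/136,948 = 0.792914.
P(exactly one) = p₁(1−p₂) + (1−p₁)p₂ = 0.189839 + 0.066038 = 0.255877.

0.2559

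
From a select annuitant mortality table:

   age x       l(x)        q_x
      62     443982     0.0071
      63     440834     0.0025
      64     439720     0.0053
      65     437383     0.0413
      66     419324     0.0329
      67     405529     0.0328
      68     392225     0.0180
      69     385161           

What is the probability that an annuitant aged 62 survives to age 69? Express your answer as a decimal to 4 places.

0.8675

The conditional survival probability is l(69)/l(62) = 385161/443982 = 0.867515.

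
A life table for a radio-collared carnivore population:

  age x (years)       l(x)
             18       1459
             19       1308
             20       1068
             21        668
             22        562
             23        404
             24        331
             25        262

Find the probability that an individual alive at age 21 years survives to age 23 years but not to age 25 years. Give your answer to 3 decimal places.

0.213

This is the probability of reaching 23 but not 25, conditional on being alive at 21: (l(23) − l(25)) / l(21).
= (404 − 262) / 668 = 142 / 668 = 0.212575.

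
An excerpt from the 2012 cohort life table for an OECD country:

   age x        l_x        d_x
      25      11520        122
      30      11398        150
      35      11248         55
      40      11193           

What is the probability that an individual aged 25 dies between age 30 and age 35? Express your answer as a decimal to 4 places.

We want 5|5q25 = (l_30 − l_35)/l_25.
This is the probability of reaching 30 but not 35, conditional on being alive at 25: (l_30 − l_35) / l_25.
= (11398 − 11248) / 11520 = 150 / 11520 = 0.013021.

0.0130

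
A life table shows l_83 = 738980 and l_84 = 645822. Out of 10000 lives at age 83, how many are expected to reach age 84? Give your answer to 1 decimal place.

8739.4

The relevant probability is 645822/738980 = 0.873937.
Expected number = 10000 × 0.873937 = 8739.4.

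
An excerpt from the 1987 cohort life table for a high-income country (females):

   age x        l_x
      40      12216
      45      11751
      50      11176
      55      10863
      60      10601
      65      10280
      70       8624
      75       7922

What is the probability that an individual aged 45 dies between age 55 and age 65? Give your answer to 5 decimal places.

We want 10|10q45 = (l_55 − l_65)/l_45.
This is the probability of reaching 55 but not 65, conditional on being alive at 45: (l_55 − l_65) / l_45.
= (10863 − 10280) / 11751 = 583 / 11751 = 0.049613.

0.04961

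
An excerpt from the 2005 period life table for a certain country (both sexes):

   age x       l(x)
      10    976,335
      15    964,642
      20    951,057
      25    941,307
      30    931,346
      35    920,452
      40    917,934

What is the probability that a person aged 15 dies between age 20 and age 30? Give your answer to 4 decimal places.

This is the probability of reaching 20 but not 30, conditional on being alive at 15: (l(20) − l(30)) / l(15).
= (951,057 − 931,346) / 964,642 = 19,711 / 964,642 = 0.020433.

0.0204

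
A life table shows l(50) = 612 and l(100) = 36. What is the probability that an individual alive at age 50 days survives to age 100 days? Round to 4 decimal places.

The conditional survival probability is l(100)/l(50) = 36/612 = 0.058824.

0.0588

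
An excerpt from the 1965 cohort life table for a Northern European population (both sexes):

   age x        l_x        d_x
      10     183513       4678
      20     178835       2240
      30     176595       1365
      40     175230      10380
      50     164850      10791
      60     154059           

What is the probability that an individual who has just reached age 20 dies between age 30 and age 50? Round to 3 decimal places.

This is the probability of reaching 30 but not 50, conditional on being alive at 20: (l_30 − l_50) / l_20.
= (176595 − 164850) / 178835 = 11745 / 178835 = 0.065675.

0.066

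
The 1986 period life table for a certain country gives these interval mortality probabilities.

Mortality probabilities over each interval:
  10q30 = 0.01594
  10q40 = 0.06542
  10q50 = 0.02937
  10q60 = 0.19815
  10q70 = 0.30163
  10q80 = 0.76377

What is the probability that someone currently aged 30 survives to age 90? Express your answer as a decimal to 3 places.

Survival from 30 to 90 is the product of surviving each interval: (1 − 0.01594) × (1 − 0.06542) × (1 − 0.02937) × (1 − 0.19815) × (1 − 0.30163) × (1 − 0.76377).
= 0.98406 × 0.93458 × 0.97063 × 0.80185 × 0.69837 × 0.23623 = 0.118088.

0.118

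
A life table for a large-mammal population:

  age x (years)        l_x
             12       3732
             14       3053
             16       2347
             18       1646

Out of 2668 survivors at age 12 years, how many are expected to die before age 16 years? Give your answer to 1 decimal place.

990.1

The relevant probability is 1 − 2347/3732 = 0.371115.
Expected number = 2668 × 0.371115 = 990.1.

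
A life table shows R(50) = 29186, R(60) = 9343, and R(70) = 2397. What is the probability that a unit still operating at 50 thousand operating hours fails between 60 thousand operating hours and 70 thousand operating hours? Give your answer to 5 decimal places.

0.23799

This is the probability of reaching 60 but not 70, conditional on being operational at 50: (R(60) − R(70)) / R(50).
= (9343 − 2397) / 29186 = 6946 / 29186 = 0.237991.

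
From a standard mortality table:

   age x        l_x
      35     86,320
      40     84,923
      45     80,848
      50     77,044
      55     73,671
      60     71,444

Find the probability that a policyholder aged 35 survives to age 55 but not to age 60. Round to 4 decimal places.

We want 20|5q35 = (l_55 − l_60)/l_35.
This is the probability of reaching 55 but not 60, conditional on being alive at 35: (l_55 − l_60) / l_35.
= (73,671 − 71,444) / 86,320 = 2,227 / 86,320 = 0.025799.

0.0258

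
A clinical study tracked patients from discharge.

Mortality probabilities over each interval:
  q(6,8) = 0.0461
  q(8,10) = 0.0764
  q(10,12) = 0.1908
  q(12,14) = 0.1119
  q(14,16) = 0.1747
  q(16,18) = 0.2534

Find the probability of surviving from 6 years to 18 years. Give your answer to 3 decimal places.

0.390

Chaining the interval survival probabilities: (1 − 0.0461) × (1 − 0.0764) × (1 − 0.1908) × (1 − 0.1119) × (1 − 0.1747) × (1 − 0.2534).
= 0.9539 × 0.9236 × 0.8092 × 0.8881 × 0.8253 × 0.7466 = 0.390126.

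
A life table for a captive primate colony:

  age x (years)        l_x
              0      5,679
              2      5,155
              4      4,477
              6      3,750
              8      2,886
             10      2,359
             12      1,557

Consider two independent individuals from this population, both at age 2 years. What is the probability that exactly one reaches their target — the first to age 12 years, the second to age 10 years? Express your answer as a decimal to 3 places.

p₁ = l_12/l_2 = 1,557/5,155 = 0.302037; p₂ = l_10/l_2 = 2,359/5,155 = 0.457614.
P(exactly one) = p₁(1−p₂) + (1−p₁)p₂ = 0.163821 + 0.319398 = 0.483218.

0.483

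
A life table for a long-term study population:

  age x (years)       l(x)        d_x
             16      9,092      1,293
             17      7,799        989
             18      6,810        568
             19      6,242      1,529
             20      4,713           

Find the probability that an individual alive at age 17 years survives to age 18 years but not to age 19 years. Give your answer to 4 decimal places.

0.0728

This is the probability of reaching 18 but not 19, conditional on being alive at 17: (l(18) − l(19)) / l(17).
= (6,810 − 6,242) / 7,799 = 568 / 7,799 = 0.072830.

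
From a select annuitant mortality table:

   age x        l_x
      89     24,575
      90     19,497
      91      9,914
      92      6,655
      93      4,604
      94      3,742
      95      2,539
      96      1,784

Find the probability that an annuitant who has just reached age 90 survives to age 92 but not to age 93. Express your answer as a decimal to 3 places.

0.105

We want 2|1q90 = (l_92 − l_93)/l_90.
This is the probability of reaching 92 but not 93, conditional on being alive at 90: (l_92 − l_93) / l_90.
= (6,655 − 4,604) / 19,497 = 2,051 / 19,497 = 0.105196.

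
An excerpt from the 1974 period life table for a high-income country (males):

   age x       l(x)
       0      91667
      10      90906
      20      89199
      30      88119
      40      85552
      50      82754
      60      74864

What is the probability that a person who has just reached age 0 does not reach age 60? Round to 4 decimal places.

0.1833

P(die before 60 | alive at 0) = 1 − l(60)/l(0) = 1 − 74864/91667 = (16803)/91667 = 0.183305.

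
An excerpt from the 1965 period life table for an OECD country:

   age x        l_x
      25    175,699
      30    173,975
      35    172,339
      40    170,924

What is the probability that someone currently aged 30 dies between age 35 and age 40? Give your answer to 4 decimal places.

0.0081

This is the probability of reaching 35 but not 40, conditional on being alive at 30: (l_35 − l_40) / l_30.
= (172,339 − 170,924) / 173,975 = 1,415 / 173,975 = 0.008133.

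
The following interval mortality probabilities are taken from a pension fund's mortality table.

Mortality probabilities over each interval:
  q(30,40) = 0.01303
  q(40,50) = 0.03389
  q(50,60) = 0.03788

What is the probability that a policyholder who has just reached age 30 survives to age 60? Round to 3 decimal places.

0.917

P(survive 30→60) = (1 − 0.01303) × (1 − 0.03389) × (1 − 0.03788).
= 0.98697 × 0.96611 × 0.96212 = 0.917402.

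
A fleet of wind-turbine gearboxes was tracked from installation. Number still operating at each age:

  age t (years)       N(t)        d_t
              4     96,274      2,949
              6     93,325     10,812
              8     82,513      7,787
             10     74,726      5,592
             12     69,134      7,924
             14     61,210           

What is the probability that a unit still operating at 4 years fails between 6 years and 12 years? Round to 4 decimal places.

0.2513

This is the probability of reaching 6 but not 12, conditional on being operational at 4: (N(6) − N(12)) / N(4).
= (93,325 − 69,134) / 96,274 = 24,191 / 96,274 = 0.251272.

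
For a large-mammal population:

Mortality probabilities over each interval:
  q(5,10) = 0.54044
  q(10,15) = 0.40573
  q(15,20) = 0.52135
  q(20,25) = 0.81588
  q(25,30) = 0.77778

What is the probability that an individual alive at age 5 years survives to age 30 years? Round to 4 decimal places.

The overall survival probability is (1 − 0.54044) × (1 − 0.40573) × (1 − 0.52135) × (1 − 0.81588) × (1 − 0.77778).
= 0.45956 × 0.59427 × 0.47865 × 0.18412 × 0.22222 = 0.005348.

0.0053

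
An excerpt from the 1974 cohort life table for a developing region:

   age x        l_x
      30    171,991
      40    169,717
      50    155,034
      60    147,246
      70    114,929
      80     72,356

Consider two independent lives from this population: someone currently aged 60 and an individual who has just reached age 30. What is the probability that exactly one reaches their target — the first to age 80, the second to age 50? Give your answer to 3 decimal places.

p₁ = l_80/l_60 = 72,356/147,246 = 0.491395; p₂ = l_50/l_30 = 155,034/171,991 = 0.901408.
P(exactly one) = p₁(1−p₂) + (1−p₁)p₂ = 0.048448 + 0.458461 = 0.506908.

0.507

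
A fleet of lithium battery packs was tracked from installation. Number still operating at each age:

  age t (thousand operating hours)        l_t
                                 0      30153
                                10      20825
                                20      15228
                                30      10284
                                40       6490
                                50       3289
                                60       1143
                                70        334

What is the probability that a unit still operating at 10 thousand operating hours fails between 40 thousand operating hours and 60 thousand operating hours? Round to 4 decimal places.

This is the probability of reaching 40 but not 60, conditional on being operational at 10: (l_40 − l_60) / l_10.
= (6490 − 1143) / 20825 = 5347 / 20825 = 0.256759.

0.2568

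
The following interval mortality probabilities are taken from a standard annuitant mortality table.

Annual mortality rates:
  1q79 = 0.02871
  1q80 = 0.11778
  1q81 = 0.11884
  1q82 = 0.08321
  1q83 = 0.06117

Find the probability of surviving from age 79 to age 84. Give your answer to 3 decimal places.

Survival from 79 to 84 is the product of surviving each interval: (1 − 0.02871) × (1 − 0.11778) × (1 − 0.11884) × (1 − 0.08321) × (1 − 0.06117).
= 0.97129 × 0.88222 × 0.88116 × 0.91679 × 0.93883 = 0.649886.

0.650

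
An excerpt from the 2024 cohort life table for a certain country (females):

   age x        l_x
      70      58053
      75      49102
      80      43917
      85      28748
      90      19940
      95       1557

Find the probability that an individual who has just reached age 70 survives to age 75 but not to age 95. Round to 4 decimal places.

This is the probability of reaching 75 but not 95, conditional on being alive at 70: (l_75 − l_95) / l_70.
= (49102 − 1557) / 58053 = 47545 / 58053 = 0.818993.

0.8190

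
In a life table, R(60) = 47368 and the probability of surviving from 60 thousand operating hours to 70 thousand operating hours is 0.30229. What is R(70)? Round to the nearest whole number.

14319

R(70) = R(60) × p = 47368 × 0.30229 = 14319.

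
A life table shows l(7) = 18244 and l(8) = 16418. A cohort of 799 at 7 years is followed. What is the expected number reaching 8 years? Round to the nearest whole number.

The relevant probability is 16418/18244 = 0.899912.
Expected number = 799 × 0.899912 = 719.

719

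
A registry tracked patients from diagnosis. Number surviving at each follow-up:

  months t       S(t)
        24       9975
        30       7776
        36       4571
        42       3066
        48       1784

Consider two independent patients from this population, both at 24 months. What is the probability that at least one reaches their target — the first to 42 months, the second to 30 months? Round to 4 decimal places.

0.8473

p₁ = S(42)/S(24) = 3066/9975 = 0.307368; p₂ = S(30)/S(24) = 7776/9975 = 0.779549.
P(at least one) = 1 − (1−p₁)(1−p₂) = 1 − 0.692632 × 0.220451 = 0.847309.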